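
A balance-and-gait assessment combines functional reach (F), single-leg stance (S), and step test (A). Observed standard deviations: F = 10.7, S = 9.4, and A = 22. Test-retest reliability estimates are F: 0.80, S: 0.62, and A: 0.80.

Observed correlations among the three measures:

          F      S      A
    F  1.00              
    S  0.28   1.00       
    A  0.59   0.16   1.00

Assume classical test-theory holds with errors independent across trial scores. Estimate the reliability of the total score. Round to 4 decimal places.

Var(F+S+A) = 10.7² + 9.4² + 22² + 2·[10.7·9.4·0.28 + 10.7·22·0.59 + 9.4·22·0.16] = 686.85 + 400.273 = 1087.12.
Under uncorrelated errors the observed covariances equal the true-score covariances, so only the own-variance terms attenuate.
True-score variance = [10.7²·0.80 + 9.4²·0.62 + 22²·0.80] + 400.273 = 533.575 + 400.273 = 933.848.
Reliability = 933.848 / 1087.12 = 0.8590.

0.8590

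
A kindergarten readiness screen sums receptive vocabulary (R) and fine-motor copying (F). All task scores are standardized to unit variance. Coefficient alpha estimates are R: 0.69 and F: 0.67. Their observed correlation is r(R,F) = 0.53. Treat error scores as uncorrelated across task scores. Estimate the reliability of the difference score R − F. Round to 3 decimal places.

Var(R−F) = 1 + 1 − 2·0.53 = 2 − 1.06 = 0.94.
Under uncorrelated errors the observed covariances equal the true-score covariances, so only the own-variance terms attenuate.
True-score variance = [0.69 + 0.67] − 1.06 = 1.36 − 1.06 = 0.3.
Reliability = 0.3 / 0.94 = 0.319.

0.319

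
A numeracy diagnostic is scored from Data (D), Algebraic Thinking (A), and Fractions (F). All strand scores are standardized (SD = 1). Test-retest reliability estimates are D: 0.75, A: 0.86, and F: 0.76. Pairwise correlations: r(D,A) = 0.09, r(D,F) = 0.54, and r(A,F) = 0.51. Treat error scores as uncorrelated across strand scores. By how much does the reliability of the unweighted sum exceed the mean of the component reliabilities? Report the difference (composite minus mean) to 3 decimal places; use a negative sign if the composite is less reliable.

0.091

Var(sum) = 3 + 2.28 = 5.28; true-score variance = 2.37 + 2.28 = 4.65; composite reliability = 0.8807.
Mean component reliability = 0.7900.
Difference = 0.8807 − 0.7900 = 0.091.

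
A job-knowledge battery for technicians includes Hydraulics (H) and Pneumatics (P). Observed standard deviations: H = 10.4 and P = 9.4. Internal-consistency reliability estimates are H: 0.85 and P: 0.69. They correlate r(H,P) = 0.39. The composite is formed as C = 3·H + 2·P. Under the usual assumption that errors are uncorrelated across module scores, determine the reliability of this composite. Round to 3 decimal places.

0.857

Var(C) = 3²·10.4² + 2²·9.4² + 2·[6·10.4·9.4·0.39] = 1326.88 + 457.517 = 1784.4.
With uncorrelated errors the cross-covariances are all true-score covariance, so they carry over unchanged; only the diagonal terms shrink to ρᵢσᵢ².
True-score variance = [3²·10.4²·0.85 + 2²·9.4²·0.69] + 457.517 = 1071.3 + 457.517 = 1528.81.
Reliability = 1528.81 / 1784.4 = 0.857.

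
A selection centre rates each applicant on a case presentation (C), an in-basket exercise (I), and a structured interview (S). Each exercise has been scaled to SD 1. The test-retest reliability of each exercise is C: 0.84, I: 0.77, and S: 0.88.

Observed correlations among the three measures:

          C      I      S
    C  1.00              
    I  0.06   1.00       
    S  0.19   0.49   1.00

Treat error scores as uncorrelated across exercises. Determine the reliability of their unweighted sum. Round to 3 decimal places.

Var(C+I+S) = 3 + 2·[0.06 + 0.19 + 0.49] = 3 + 1.48 = 4.48.
With uncorrelated errors the cross-covariances are all true-score covariance, so they carry over unchanged; only the diagonal terms shrink to ρᵢσᵢ².
True-score variance = [0.84 + 0.77 + 0.88] + 1.48 = 2.49 + 1.48 = 3.97.
Reliability = 3.97 / 4.48 = 0.886.

0.886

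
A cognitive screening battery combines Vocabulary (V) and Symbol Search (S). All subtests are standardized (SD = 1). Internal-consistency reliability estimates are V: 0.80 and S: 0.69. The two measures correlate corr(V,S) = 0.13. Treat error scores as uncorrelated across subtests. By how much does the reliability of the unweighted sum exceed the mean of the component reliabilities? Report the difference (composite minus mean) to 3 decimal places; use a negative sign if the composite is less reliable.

0.029

Var(sum) = 2 + 0.26 = 2.26; true-score variance = 1.49 + 0.26 = 1.75; composite reliability = 0.7743.
Mean component reliability = 0.7450.
Difference = 0.7743 − 0.7450 = 0.029.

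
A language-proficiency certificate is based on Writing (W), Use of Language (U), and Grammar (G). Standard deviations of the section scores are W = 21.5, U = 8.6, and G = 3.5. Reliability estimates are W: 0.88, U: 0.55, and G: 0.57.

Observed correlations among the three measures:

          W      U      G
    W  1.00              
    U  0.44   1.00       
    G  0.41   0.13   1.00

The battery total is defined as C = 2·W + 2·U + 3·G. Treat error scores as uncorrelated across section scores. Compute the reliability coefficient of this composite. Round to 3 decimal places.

0.879

Var(C) = 2²·21.5² + 2²·8.6² + 3²·3.5² + 2·[4·21.5·8.6·0.44 + 6·21.5·3.5·0.41 + 6·8.6·3.5·0.13] = 2255.09 + 1068.03 = 3323.12.
With uncorrelated errors the cross-covariances are all true-score covariance, so they carry over unchanged; only the diagonal terms shrink to ρᵢσᵢ².
True-score variance = [2²·21.5²·0.88 + 2²·8.6²·0.55 + 3²·3.5²·0.57] + 1068.03 = 1852.67 + 1068.03 = 2920.71.
Reliability = 2920.71 / 3323.12 = 0.879.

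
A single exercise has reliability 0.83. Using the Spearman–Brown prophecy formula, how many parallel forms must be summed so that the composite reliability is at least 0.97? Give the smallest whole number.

k ≥ ρ*(1−ρ₁)/(ρ₁(1−ρ*)) = 0.97·0.17 / (0.83·0.03) = 6.622.
Smallest integer k = 7.

7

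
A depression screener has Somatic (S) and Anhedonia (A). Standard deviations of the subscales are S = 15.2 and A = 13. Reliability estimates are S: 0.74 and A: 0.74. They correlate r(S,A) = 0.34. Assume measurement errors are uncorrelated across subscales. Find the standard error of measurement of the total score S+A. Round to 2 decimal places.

Var(total) = 400.04 + 134.368 = 534.408.
True-score variance = 296.03 + 134.368 = 430.398, so reliability = 0.8054.
Error variance = 534.408 − 430.398 = 104.01; SEM = √104.01 = 10.20.

10.20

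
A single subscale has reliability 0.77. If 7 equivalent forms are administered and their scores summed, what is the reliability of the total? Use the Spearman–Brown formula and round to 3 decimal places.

0.959

ρ_k = kρ / (1 + (k−1)ρ) = 7·0.77 / (1 + 6·0.77) = 5.390 / 5.620 = 0.959.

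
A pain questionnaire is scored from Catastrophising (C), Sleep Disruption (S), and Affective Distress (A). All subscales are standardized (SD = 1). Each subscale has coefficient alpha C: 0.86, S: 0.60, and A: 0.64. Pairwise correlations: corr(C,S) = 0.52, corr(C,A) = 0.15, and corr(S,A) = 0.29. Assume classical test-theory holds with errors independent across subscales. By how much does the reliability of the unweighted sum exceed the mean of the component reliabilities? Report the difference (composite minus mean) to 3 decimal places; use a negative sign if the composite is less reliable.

Var(sum) = 3 + 1.92 = 4.92; true-score variance = 2.1 + 1.92 = 4.02; composite reliability = 0.8171.
Mean component reliability = 0.7000.
Difference = 0.8171 − 0.7000 = 0.117.

0.117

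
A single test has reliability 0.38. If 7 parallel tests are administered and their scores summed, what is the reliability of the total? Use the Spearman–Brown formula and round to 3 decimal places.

ρ_k = kρ / (1 + (k−1)ρ) = 7·0.38 / (1 + 6·0.38) = 2.660 / 3.280 = 0.811.

0.811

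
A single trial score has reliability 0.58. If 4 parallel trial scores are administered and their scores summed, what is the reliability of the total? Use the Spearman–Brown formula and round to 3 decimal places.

0.847

ρ_k = kρ / (1 + (k−1)ρ) = 4·0.58 / (1 + 3·0.58) = 2.320 / 2.740 = 0.847.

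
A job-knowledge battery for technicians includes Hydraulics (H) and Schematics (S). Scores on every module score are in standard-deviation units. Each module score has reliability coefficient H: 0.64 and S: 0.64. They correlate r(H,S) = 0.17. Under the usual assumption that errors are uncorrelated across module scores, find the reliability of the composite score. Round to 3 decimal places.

0.692

Var(H+S) = 2 + 2·[0.17] = 2 + 0.34 = 2.34.
Under uncorrelated errors the observed covariances equal the true-score covariances, so only the own-variance terms attenuate.
True-score variance = [0.64 + 0.64] + 0.34 = 1.28 + 0.34 = 1.62.
Reliability = 1.62 / 2.34 = 0.692.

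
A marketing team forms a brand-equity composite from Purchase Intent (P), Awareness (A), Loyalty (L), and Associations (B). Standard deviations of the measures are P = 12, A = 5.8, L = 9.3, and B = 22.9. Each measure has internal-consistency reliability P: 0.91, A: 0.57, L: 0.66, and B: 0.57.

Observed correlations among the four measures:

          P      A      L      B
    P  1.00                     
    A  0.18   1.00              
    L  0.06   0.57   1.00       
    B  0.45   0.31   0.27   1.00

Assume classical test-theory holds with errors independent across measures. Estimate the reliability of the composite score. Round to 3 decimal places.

Var(P+A+L+B) = 12² + 5.8² + 9.3² + 22.9² + 2·[12·5.8·0.18 + 12·9.3·0.06 + 12·22.9·0.45 + 5.8·9.3·0.57 + 5.8·22.9·0.31 + 9.3·22.9·0.27] = 788.54 + 544.612 = 1333.15.
Because errors are independent across components, Cov(Tᵢ,Tⱼ) = Cov(Xᵢ,Xⱼ); the off-diagonal part of the true-score variance is the same as above.
True-score variance = [12²·0.91 + 5.8²·0.57 + 9.3²·0.66 + 22.9²·0.57] + 544.612 = 506.212 + 544.612 = 1050.82.
Reliability = 1050.82 / 1333.15 = 0.788.

0.788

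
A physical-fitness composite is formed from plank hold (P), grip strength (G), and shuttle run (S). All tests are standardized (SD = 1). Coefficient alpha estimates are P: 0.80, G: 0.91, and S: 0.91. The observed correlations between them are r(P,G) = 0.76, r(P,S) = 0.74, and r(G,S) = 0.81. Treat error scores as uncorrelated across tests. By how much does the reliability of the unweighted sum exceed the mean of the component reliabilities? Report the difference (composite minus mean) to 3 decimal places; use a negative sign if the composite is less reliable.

0.077

Var(sum) = 3 + 4.62 = 7.62; true-score variance = 2.62 + 4.62 = 7.24; composite reliability = 0.9501.
Mean component reliability = 0.8733.
Difference = 0.9501 − 0.8733 = 0.077.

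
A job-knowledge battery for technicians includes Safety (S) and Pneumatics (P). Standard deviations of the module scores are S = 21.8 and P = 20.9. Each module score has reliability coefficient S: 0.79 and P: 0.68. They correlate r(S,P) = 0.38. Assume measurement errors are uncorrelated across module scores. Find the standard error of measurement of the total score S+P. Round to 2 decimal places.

15.48

Var(total) = 912.05 + 346.271 = 1258.32.
True-score variance = 672.47 + 346.271 = 1018.74, so reliability = 0.8096.
Error variance = 1258.32 − 1018.74 = 239.58; SEM = √239.58 = 15.48.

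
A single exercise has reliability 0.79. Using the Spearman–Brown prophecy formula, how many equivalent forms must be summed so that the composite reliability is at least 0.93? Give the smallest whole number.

4

k ≥ ρ*(1−ρ₁)/(ρ₁(1−ρ*)) = 0.93·0.21 / (0.79·0.07) = 3.532.
Smallest integer k = 4.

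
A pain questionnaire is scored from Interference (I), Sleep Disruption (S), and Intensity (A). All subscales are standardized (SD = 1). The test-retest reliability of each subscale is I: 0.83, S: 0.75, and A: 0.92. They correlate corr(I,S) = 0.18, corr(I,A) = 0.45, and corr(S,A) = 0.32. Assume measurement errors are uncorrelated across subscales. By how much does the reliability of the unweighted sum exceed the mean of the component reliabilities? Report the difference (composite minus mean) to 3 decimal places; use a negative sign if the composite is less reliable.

Var(sum) = 3 + 1.9 = 4.9; true-score variance = 2.5 + 1.9 = 4.4; composite reliability = 0.8980.
Mean component reliability = 0.8333.
Difference = 0.8980 − 0.8333 = 0.065.

0.065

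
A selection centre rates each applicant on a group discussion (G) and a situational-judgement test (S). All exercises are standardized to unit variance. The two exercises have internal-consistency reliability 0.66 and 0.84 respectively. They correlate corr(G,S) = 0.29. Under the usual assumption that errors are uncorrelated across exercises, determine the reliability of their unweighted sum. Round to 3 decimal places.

Var(G+S) = 2 + 2·[0.29] = 2 + 0.58 = 2.58.
Under uncorrelated errors the observed covariances equal the true-score covariances, so only the own-variance terms attenuate.
True-score variance = [0.66 + 0.84] + 0.58 = 1.5 + 0.58 = 2.08.
Reliability = 2.08 / 2.58 = 0.806.

0.806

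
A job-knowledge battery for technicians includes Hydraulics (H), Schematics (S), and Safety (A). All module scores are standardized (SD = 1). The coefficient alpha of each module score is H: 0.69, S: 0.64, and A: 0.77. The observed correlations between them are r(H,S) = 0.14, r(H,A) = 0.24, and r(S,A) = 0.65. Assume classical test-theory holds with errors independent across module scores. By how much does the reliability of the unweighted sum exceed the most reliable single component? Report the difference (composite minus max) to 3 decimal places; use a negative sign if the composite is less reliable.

Var(sum) = 3 + 2.06 = 5.06; true-score variance = 2.1 + 2.06 = 4.16; composite reliability = 0.8221.
Max component reliability = 0.7700.
Difference = 0.8221 − 0.7700 = 0.052.

0.052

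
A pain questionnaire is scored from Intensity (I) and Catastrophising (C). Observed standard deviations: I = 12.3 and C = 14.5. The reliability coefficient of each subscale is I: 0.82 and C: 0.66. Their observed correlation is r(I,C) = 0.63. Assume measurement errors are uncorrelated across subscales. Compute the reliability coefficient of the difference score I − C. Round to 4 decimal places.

Var(I−C) = 12.3² + 14.5² − 2·12.3·14.5·0.63 = 361.54 − 224.721 = 136.819.
Because errors are independent across components, Cov(Tᵢ,Tⱼ) = Cov(Xᵢ,Xⱼ); the off-diagonal part of the true-score variance is the same as above.
True-score variance = [12.3²·0.82 + 14.5²·0.66] − 224.721 = 262.823 − 224.721 = 38.1018.
Reliability = 38.1018 / 136.819 = 0.2785.

0.2785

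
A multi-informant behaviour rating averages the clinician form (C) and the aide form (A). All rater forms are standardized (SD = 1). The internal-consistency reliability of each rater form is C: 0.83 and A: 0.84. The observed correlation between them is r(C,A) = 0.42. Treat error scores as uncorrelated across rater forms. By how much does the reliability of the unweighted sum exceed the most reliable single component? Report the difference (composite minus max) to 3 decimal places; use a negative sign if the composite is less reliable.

0.044

Var(sum) = 2 + 0.84 = 2.84; true-score variance = 1.67 + 0.84 = 2.51; composite reliability = 0.8838.
Max component reliability = 0.8400.
Difference = 0.8838 − 0.8400 = 0.044.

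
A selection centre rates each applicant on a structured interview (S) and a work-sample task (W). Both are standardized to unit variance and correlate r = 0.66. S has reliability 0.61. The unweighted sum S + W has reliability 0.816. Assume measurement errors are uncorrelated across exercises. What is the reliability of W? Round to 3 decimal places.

Var(S+W) = 2 + 2·0.66 = 3.320.
True-score variance = ρ_S + ρ_W + 2·0.66, so 0.816 = (0.61 + ρ_W + 1.32) / 3.320.
ρ_W = 0.816·3.320 − 0.61 − 1.32 = 0.779.

0.779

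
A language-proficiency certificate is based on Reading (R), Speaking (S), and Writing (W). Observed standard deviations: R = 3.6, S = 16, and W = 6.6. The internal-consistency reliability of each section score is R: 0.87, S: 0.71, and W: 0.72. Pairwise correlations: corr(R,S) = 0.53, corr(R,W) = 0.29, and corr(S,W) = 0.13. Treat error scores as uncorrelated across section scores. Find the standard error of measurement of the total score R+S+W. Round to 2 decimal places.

Var(total) = 312.52 + 102.293 = 414.813.
True-score variance = 224.398 + 102.293 = 326.691, so reliability = 0.7876.
Error variance = 414.813 − 326.691 = 88.1216; SEM = √88.1216 = 9.39.

9.39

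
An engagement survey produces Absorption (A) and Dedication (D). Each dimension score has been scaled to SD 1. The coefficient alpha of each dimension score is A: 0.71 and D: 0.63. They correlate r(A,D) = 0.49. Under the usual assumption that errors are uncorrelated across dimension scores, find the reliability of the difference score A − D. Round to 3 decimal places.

0.353

Var(A−D) = 1 + 1 − 2·0.49 = 2 − 0.98 = 1.02.
Under uncorrelated errors the observed covariances equal the true-score covariances, so only the own-variance terms attenuate.
True-score variance = [0.71 + 0.63] − 0.98 = 1.34 − 0.98 = 0.36.
Reliability = 0.36 / 1.02 = 0.353.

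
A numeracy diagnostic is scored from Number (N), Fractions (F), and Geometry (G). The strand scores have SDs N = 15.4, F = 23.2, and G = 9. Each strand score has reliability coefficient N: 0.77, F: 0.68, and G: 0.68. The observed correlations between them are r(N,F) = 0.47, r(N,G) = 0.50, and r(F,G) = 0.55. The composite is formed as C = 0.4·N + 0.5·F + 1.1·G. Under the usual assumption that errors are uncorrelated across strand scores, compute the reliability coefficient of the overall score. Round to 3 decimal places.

Var(C) = 0.4²·15.4² + 0.5²·23.2² + 1.1²·9² + 2·[0.2·15.4·23.2·0.47 + 0.44·15.4·9·0.50 + 0.55·23.2·9·0.55] = 270.516 + 254.477 = 524.992.
Under uncorrelated errors the observed covariances equal the true-score covariances, so only the own-variance terms attenuate.
True-score variance = [0.4²·15.4²·0.77 + 0.5²·23.2²·0.68 + 1.1²·9²·0.68] + 254.477 = 187.366 + 254.477 = 441.842.
Reliability = 441.842 / 524.992 = 0.842.

0.842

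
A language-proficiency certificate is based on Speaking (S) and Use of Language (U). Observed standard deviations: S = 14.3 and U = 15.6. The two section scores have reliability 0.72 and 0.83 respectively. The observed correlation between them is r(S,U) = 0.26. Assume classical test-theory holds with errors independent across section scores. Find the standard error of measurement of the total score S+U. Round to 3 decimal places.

Var(total) = 447.85 + 116.002 = 563.852.
True-score variance = 349.222 + 116.002 = 465.223, so reliability = 0.8251.
Error variance = 563.852 − 465.223 = 98.6284; SEM = √98.6284 = 9.931.

9.931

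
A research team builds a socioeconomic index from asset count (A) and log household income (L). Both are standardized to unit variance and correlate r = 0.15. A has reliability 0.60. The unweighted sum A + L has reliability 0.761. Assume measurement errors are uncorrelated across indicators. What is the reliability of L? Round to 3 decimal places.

0.850

Var(A+L) = 2 + 2·0.15 = 2.300.
True-score variance = ρ_A + ρ_L + 2·0.15, so 0.761 = (0.60 + ρ_L + 0.30) / 2.300.
ρ_L = 0.761·2.300 − 0.60 − 0.30 = 0.850.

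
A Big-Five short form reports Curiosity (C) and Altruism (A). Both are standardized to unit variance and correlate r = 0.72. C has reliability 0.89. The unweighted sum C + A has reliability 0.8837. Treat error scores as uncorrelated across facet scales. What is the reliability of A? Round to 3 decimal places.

Var(C+A) = 2 + 2·0.72 = 3.440.
True-score variance = ρ_C + ρ_A + 2·0.72, so 0.8837 = (0.89 + ρ_A + 1.44) / 3.440.
ρ_A = 0.8837·3.440 − 0.89 − 1.44 = 0.710.

0.710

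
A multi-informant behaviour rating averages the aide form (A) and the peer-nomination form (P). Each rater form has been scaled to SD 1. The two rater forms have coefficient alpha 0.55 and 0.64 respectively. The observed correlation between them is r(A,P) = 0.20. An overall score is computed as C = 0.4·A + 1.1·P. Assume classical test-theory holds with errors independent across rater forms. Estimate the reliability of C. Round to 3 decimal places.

Var(C) = 0.4² + 1.1² + 2·[0.44·0.20] = 1.37 + 0.176 = 1.546.
Under uncorrelated errors the observed covariances equal the true-score covariances, so only the own-variance terms attenuate.
True-score variance = [0.4²·0.55 + 1.1²·0.64] + 0.176 = 0.8624 + 0.176 = 1.0384.
Reliability = 1.0384 / 1.546 = 0.672.

0.672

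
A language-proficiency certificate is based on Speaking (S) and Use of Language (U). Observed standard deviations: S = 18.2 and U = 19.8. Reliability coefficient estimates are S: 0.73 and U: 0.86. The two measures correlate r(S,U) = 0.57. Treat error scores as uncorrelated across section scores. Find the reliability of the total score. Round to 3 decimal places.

Var(S+U) = 18.2² + 19.8² + 2·[18.2·19.8·0.57] = 723.28 + 410.81 = 1134.09.
Because errors are independent across components, Cov(Tᵢ,Tⱼ) = Cov(Xᵢ,Xⱼ); the off-diagonal part of the true-score variance is the same as above.
True-score variance = [18.2²·0.73 + 19.8²·0.86] + 410.81 = 578.96 + 410.81 = 989.77.
Reliability = 989.77 / 1134.09 = 0.873.

0.873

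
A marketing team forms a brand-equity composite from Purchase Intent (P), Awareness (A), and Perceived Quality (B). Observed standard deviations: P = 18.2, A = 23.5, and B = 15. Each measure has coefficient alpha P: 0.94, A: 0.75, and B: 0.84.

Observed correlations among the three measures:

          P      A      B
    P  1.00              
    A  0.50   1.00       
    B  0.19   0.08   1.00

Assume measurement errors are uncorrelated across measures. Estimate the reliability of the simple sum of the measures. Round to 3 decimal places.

Var(P+A+B) = 18.2² + 23.5² + 15² + 2·[18.2·23.5·0.50 + 18.2·15·0.19 + 23.5·15·0.08] = 1108.49 + 587.84 = 1696.33.
With uncorrelated errors the cross-covariances are all true-score covariance, so they carry over unchanged; only the diagonal terms shrink to ρᵢσᵢ².
True-score variance = [18.2²·0.94 + 23.5²·0.75 + 15²·0.84] + 587.84 = 914.553 + 587.84 = 1502.39.
Reliability = 1502.39 / 1696.33 = 0.886.

0.886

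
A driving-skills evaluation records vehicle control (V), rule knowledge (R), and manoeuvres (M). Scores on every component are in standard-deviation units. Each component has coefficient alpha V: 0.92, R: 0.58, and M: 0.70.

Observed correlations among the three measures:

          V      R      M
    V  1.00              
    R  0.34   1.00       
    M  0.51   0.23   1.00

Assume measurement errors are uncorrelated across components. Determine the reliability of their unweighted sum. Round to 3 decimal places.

Var(V+R+M) = 3 + 2·[0.34 + 0.51 + 0.23] = 3 + 2.16 = 5.16.
Under uncorrelated errors the observed covariances equal the true-score covariances, so only the own-variance terms attenuate.
True-score variance = [0.92 + 0.58 + 0.70] + 2.16 = 2.2 + 2.16 = 4.36.
Reliability = 4.36 / 5.16 = 0.845.

0.845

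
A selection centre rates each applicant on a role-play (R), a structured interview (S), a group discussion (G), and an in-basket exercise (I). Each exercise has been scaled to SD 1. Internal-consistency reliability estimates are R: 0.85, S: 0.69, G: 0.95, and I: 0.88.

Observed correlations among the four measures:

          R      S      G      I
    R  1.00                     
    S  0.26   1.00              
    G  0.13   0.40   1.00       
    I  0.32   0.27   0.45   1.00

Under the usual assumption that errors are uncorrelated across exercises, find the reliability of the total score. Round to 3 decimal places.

Var(R+S+G+I) = 4 + 2·[0.26 + 0.13 + 0.32 + 0.40 + 0.27 + 0.45] = 4 + 3.66 = 7.66.
Under uncorrelated errors the observed covariances equal the true-score covariances, so only the own-variance terms attenuate.
True-score variance = [0.85 + 0.69 + 0.95 + 0.88] + 3.66 = 3.37 + 3.66 = 7.03.
Reliability = 7.03 / 7.66 = 0.918.

0.918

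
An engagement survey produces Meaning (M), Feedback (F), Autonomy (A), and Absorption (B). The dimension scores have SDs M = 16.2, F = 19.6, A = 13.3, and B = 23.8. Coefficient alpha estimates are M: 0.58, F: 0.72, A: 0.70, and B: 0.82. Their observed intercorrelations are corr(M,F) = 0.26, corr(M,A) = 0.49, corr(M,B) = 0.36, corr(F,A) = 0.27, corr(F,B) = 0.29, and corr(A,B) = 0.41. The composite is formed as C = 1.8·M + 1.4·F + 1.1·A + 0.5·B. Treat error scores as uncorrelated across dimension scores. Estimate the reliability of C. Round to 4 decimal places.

0.8169

Var(C) = 1.8²·16.2² + 1.4²·19.6² + 1.1²·13.3² + 0.5²·23.8² + 2·[2.52·16.2·19.6·0.26 + 1.98·16.2·13.3·0.49 + 0.9·16.2·23.8·0.36 + 1.54·19.6·13.3·0.27 + 0.7·19.6·23.8·0.29 + 0.55·13.3·23.8·0.41] = 1958.91 + 1632.93 = 3591.84.
Under uncorrelated errors the observed covariances equal the true-score covariances, so only the own-variance terms attenuate.
True-score variance = [1.8²·16.2²·0.58 + 1.4²·19.6²·0.72 + 1.1²·13.3²·0.70 + 0.5²·23.8²·0.82] + 1632.93 = 1301.25 + 1632.93 = 2934.18.
Reliability = 2934.18 / 3591.84 = 0.8169.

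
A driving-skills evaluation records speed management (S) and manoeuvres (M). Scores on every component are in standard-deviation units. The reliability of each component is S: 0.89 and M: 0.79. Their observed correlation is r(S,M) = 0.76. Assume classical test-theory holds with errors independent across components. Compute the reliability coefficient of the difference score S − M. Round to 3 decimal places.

0.333

Var(S−M) = 1 + 1 − 2·0.76 = 2 − 1.52 = 0.48.
With uncorrelated errors the cross-covariances are all true-score covariance, so they carry over unchanged; only the diagonal terms shrink to ρᵢσᵢ².
True-score variance = [0.89 + 0.79] − 1.52 = 1.68 − 1.52 = 0.16.
Reliability = 0.16 / 0.48 = 0.333.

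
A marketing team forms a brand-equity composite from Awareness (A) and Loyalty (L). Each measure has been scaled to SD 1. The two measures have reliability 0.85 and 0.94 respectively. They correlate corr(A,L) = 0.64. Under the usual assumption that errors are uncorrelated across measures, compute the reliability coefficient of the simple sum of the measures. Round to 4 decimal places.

Var(A+L) = 2 + 2·[0.64] = 2 + 1.28 = 3.28.
Because errors are independent across components, Cov(Tᵢ,Tⱼ) = Cov(Xᵢ,Xⱼ); the off-diagonal part of the true-score variance is the same as above.
True-score variance = [0.85 + 0.94] + 1.28 = 1.79 + 1.28 = 3.07.
Reliability = 3.07 / 3.28 = 0.9360.

0.9360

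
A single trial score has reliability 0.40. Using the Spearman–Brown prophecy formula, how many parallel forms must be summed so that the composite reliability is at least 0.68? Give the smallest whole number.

k ≥ ρ*(1−ρ₁)/(ρ₁(1−ρ*)) = 0.68·0.60 / (0.40·0.32) = 3.188.
Smallest integer k = 4.

4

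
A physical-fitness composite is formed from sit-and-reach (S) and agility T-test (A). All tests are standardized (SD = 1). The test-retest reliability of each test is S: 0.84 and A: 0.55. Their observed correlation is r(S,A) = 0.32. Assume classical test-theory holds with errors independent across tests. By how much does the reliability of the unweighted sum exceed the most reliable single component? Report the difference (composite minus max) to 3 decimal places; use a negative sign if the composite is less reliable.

-0.071

Var(sum) = 2 + 0.64 = 2.64; true-score variance = 1.39 + 0.64 = 2.03; composite reliability = 0.7689.
Max component reliability = 0.8400.
Difference = 0.7689 − 0.8400 = -0.071.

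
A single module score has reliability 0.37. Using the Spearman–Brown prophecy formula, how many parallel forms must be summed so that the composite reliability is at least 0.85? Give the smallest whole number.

k ≥ ρ*(1−ρ₁)/(ρ₁(1−ρ*)) = 0.85·0.63 / (0.37·0.15) = 9.649.
Smallest integer k = 10.

10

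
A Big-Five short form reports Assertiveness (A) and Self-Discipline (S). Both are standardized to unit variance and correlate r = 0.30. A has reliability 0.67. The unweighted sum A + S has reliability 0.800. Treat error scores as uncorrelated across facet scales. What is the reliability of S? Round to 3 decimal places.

Var(A+S) = 2 + 2·0.30 = 2.600.
True-score variance = ρ_A + ρ_S + 2·0.30, so 0.800 = (0.67 + ρ_S + 0.60) / 2.600.
ρ_S = 0.800·2.600 − 0.67 − 0.60 = 0.810.

0.810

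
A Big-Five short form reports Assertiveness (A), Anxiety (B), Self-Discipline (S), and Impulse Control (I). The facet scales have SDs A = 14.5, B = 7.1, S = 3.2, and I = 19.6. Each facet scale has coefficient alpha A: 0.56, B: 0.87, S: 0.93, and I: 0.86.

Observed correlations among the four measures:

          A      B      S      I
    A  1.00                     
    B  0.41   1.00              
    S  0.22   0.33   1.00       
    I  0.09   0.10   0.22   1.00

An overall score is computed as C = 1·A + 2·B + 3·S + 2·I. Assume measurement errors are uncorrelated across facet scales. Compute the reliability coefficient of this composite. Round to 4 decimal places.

Var(C) = 14.5² + 2²·7.1² + 3²·3.2² + 2²·19.6² + 2·[2·14.5·7.1·0.41 + 3·14.5·3.2·0.22 + 2·14.5·19.6·0.09 + 6·7.1·3.2·0.33 + 4·7.1·19.6·0.10 + 6·3.2·19.6·0.22] = 2040.69 + 699.278 = 2739.97.
With uncorrelated errors the cross-covariances are all true-score covariance, so they carry over unchanged; only the diagonal terms shrink to ρᵢσᵢ².
True-score variance = [14.5²·0.56 + 2²·7.1²·0.87 + 3²·3.2²·0.93 + 2²·19.6²·0.86] + 699.278 = 1700.39 + 699.278 = 2399.66.
Reliability = 2399.66 / 2739.97 = 0.8758.

0.8758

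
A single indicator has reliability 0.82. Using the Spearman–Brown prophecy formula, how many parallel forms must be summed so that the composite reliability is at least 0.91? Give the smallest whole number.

k ≥ ρ*(1−ρ₁)/(ρ₁(1−ρ*)) = 0.91·0.18 / (0.82·0.09) = 2.220.
Smallest integer k = 3.

3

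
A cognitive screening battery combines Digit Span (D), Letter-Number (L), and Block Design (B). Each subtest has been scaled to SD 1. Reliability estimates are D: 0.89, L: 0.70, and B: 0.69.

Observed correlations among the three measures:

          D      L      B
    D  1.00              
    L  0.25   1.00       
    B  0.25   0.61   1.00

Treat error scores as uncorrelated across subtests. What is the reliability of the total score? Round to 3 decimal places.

0.862

Var(D+L+B) = 3 + 2·[0.25 + 0.25 + 0.61] = 3 + 2.22 = 5.22.
With uncorrelated errors the cross-covariances are all true-score covariance, so they carry over unchanged; only the diagonal terms shrink to ρᵢσᵢ².
True-score variance = [0.89 + 0.70 + 0.69] + 2.22 = 2.28 + 2.22 = 4.5.
Reliability = 4.5 / 5.22 = 0.862.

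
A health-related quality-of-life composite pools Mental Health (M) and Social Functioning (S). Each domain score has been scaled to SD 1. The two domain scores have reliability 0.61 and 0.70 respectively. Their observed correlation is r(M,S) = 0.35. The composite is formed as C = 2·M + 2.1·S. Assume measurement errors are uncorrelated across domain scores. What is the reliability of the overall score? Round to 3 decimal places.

0.746

Var(C) = 2² + 2.1² + 2·[4.2·0.35] = 8.41 + 2.94 = 11.35.
With uncorrelated errors the cross-covariances are all true-score covariance, so they carry over unchanged; only the diagonal terms shrink to ρᵢσᵢ².
True-score variance = [2²·0.61 + 2.1²·0.70] + 2.94 = 5.527 + 2.94 = 8.467.
Reliability = 8.467 / 11.35 = 0.746.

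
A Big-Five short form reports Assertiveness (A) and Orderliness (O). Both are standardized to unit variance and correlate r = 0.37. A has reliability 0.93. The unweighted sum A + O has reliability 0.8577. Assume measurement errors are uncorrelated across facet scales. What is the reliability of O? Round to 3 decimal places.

0.680

Var(A+O) = 2 + 2·0.37 = 2.740.
True-score variance = ρ_A + ρ_O + 2·0.37, so 0.8577 = (0.93 + ρ_O + 0.74) / 2.740.
ρ_O = 0.8577·2.740 − 0.93 − 0.74 = 0.680.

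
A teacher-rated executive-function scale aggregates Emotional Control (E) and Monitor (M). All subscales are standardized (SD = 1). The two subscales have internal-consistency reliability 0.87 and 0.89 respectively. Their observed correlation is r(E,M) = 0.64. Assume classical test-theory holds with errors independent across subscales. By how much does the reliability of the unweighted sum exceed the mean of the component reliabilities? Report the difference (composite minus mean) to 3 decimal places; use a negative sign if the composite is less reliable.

Var(sum) = 2 + 1.28 = 3.28; true-score variance = 1.76 + 1.28 = 3.04; composite reliability = 0.9268.
Mean component reliability = 0.8800.
Difference = 0.9268 − 0.8800 = 0.047.

0.047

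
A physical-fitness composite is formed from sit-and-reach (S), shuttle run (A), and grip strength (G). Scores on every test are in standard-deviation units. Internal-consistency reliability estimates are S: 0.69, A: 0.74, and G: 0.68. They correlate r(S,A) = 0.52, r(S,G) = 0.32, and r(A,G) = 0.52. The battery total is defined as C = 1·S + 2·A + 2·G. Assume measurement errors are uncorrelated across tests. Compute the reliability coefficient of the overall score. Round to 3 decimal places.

Var(C) = 1 + 2² + 2² + 2·[2·0.52 + 2·0.32 + 4·0.52] = 9 + 7.52 = 16.52.
Under uncorrelated errors the observed covariances equal the true-score covariances, so only the own-variance terms attenuate.
True-score variance = [0.69 + 2²·0.74 + 2²·0.68] + 7.52 = 6.37 + 7.52 = 13.89.
Reliability = 13.89 / 16.52 = 0.841.

0.841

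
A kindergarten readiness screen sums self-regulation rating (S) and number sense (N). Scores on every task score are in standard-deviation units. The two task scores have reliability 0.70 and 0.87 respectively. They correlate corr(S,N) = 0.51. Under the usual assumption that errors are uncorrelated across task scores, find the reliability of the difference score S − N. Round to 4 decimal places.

Var(S−N) = 1 + 1 − 2·0.51 = 2 − 1.02 = 0.98.
Under uncorrelated errors the observed covariances equal the true-score covariances, so only the own-variance terms attenuate.
True-score variance = [0.70 + 0.87] − 1.02 = 1.57 − 1.02 = 0.55.
Reliability = 0.55 / 0.98 = 0.5612.

0.5612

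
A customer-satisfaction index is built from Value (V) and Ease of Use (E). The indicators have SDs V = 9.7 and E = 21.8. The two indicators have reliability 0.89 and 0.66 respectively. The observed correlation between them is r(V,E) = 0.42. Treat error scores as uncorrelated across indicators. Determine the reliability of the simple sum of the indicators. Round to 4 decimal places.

Var(V+E) = 9.7² + 21.8² + 2·[9.7·21.8·0.42] = 569.33 + 177.626 = 746.956.
Because errors are independent across components, Cov(Tᵢ,Tⱼ) = Cov(Xᵢ,Xⱼ); the off-diagonal part of the true-score variance is the same as above.
True-score variance = [9.7²·0.89 + 21.8²·0.66] + 177.626 = 397.399 + 177.626 = 575.025.
Reliability = 575.025 / 746.956 = 0.7698.

0.7698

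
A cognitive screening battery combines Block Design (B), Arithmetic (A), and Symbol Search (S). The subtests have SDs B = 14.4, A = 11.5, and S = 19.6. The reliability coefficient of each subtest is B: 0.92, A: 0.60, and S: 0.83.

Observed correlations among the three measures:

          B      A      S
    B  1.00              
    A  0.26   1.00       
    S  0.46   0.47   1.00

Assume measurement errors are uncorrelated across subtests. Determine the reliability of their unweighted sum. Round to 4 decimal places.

0.8948

Var(B+A+S) = 14.4² + 11.5² + 19.6² + 2·[14.4·11.5·0.26 + 14.4·19.6·0.46 + 11.5·19.6·0.47] = 723.77 + 557.649 = 1281.42.
Under uncorrelated errors the observed covariances equal the true-score covariances, so only the own-variance terms attenuate.
True-score variance = [14.4²·0.92 + 11.5²·0.60 + 19.6²·0.83] + 557.649 = 588.974 + 557.649 = 1146.62.
Reliability = 1146.62 / 1281.42 = 0.8948.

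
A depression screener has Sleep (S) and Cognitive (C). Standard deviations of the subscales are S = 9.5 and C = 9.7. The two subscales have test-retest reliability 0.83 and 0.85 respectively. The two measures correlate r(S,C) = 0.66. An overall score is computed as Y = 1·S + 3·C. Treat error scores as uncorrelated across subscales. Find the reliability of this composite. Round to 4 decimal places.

0.8907

Var(Y) = 9.5² + 3²·9.7² + 2·[3·9.5·9.7·0.66] = 937.06 + 364.914 = 1301.97.
Because errors are independent across components, Cov(Tᵢ,Tⱼ) = Cov(Xᵢ,Xⱼ); the off-diagonal part of the true-score variance is the same as above.
True-score variance = [9.5²·0.83 + 3²·9.7²·0.85] + 364.914 = 794.696 + 364.914 = 1159.61.
Reliability = 1159.61 / 1301.97 = 0.8907.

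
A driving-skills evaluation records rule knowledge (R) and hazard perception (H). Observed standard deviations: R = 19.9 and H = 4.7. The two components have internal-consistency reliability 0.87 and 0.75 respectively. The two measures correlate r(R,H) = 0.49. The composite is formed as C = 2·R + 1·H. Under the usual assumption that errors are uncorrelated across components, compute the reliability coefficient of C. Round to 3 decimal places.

0.882

Var(C) = 2²·19.9² + 4.7² + 2·[2·19.9·4.7·0.49] = 1606.13 + 183.319 = 1789.45.
Under uncorrelated errors the observed covariances equal the true-score covariances, so only the own-variance terms attenuate.
True-score variance = [2²·19.9²·0.87 + 4.7²·0.75] + 183.319 = 1394.68 + 183.319 = 1578.
Reliability = 1578 / 1789.45 = 0.882.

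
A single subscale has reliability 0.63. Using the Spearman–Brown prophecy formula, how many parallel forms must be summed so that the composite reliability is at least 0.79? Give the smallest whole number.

k ≥ ρ*(1−ρ₁)/(ρ₁(1−ρ*)) = 0.79·0.37 / (0.63·0.21) = 2.209.
Smallest integer k = 3.

3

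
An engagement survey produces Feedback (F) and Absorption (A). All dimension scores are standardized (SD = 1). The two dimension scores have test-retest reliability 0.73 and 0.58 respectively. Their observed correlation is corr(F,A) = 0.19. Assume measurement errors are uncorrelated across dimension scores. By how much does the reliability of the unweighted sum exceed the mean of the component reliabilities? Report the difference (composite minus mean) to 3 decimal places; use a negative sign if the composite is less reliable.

Var(sum) = 2 + 0.38 = 2.38; true-score variance = 1.31 + 0.38 = 1.69; composite reliability = 0.7101.
Mean component reliability = 0.6550.
Difference = 0.7101 − 0.6550 = 0.055.

0.055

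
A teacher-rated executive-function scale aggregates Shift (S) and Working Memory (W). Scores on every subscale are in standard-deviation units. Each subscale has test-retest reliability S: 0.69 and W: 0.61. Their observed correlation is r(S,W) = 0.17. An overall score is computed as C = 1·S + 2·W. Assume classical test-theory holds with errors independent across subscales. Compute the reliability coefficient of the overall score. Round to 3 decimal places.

0.671

Var(C) = 1 + 2² + 2·[2·0.17] = 5 + 0.68 = 5.68.
Because errors are independent across components, Cov(Tᵢ,Tⱼ) = Cov(Xᵢ,Xⱼ); the off-diagonal part of the true-score variance is the same as above.
True-score variance = [0.69 + 2²·0.61] + 0.68 = 3.13 + 0.68 = 3.81.
Reliability = 3.81 / 5.68 = 0.671.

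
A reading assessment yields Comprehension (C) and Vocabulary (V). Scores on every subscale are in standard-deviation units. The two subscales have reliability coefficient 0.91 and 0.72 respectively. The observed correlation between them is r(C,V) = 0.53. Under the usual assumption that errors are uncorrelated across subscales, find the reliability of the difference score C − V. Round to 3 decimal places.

Var(C−V) = 1 + 1 − 2·0.53 = 2 − 1.06 = 0.94.
Under uncorrelated errors the observed covariances equal the true-score covariances, so only the own-variance terms attenuate.
True-score variance = [0.91 + 0.72] − 1.06 = 1.63 − 1.06 = 0.57.
Reliability = 0.57 / 0.94 = 0.606.

0.606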